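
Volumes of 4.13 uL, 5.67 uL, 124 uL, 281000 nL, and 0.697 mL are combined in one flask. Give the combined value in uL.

1111.8 uL

In uL:
  4.13 uL → 4.13
  5.67 uL → 5.67
  124 uL → 124
  281000 nL = 281000e-3 uL = 281
  0.697 mL = 0.697e3 uL = 697
Sum: 4.13 + 5.67 + 124 + 281 + 697 = 1111.8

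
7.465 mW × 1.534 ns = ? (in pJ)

7.465 × 10⁻³ × 1.534 × 10⁻⁹ = 11.45131 × 10⁻¹² J

11.45131 pJ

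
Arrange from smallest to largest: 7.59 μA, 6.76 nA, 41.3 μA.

6.76 nA < 7.59 μA < 41.3 μA

7.59 μA = 0.00000759 A
6.76 nA = 0.00000000676 A
41.3 μA = 0.0000413 A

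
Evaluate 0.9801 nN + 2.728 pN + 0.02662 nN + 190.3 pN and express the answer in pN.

1199.748 pN

In pN:
  0.9801 nN = 0.9801 × 10³ pN = 980.1
  2.728 pN → 2.728
  0.02662 nN = 0.02662 × 10³ pN = 26.62
  190.3 pN → 190.3
Sum: 980.1 + 2.728 + 26.62 + 190.3 = 1199.748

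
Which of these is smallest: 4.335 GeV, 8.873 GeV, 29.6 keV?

29.6 keV

4.335 GeV = 4335000000 eV
8.873 GeV = 8873000000 eV
29.6 keV = 29600 eV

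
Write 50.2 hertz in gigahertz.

(no prefix) = 1e0, giga = 1e9; factor is 1e-9.
50.2 × 1e-9 = 0.0000000502

0.0000000502 gigahertz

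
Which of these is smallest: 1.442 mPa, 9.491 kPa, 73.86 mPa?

1.442 mPa

1.442 mPa = 0.001442 Pa
9.491 kPa = 9491 Pa
73.86 mPa = 0.07386 Pa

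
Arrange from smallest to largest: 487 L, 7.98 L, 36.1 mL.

36.1 mL < 7.98 L < 487 L

487 L = 487 L
7.98 L = 7.98 L
36.1 mL = 0.0361 L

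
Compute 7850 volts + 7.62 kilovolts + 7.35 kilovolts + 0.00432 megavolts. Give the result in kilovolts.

27.14 kilovolts

In kilovolts:
  7850 volts = 7850 × 10⁻³ kilovolts = 7.85
  7.62 kilovolts → 7.62
  7.35 kilovolts → 7.35
  0.00432 megavolts = 0.00432 × 10³ kilovolts = 4.32
Sum: 7.85 + 7.62 + 7.35 + 4.32 = 27.14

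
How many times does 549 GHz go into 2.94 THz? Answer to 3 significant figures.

5.36

(2.94 × 10¹²) / (549 × 10⁹) = 0.005355 × 10³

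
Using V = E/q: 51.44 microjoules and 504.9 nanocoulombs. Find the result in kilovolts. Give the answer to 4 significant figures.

(51.44 × 10^-6) / (504.9 × 10^-9) = 0.101882 × 10^3 V

0.1019 kilovolts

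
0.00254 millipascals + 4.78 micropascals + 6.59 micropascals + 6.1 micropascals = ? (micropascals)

20.01 micropascals

In micropascals:
  0.00254 millipascals = 0.00254e3 micropascals = 2.54
  4.78 micropascals → 4.78
  6.59 micropascals → 6.59
  6.1 micropascals → 6.1
Sum: 2.54 + 4.78 + 6.59 + 6.1 = 20.01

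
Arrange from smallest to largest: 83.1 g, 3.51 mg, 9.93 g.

83.1 g = 83.1 g
3.51 mg = 0.00351 g
9.93 g = 9.93 g

3.51 mg < 9.93 g < 83.1 g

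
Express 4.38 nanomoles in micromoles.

0.00438 micromoles

nano = 10^-9, micro = 10^-6; factor is 10^-3.
4.38 × 10^-3 = 0.00438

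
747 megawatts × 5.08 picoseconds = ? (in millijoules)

747 × 10^6 × 5.08 × 10^-12 = 3794.76 × 10^-6 J

3.79476 millijoules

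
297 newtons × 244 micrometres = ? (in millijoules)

297 × 244 × 10⁻⁶ = 72468 × 10⁻⁶ J

72.468 millijoules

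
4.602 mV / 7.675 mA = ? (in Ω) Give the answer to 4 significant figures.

0.5996 Ω

(4.602e-3) / (7.675e-3) = 0.599609 Ω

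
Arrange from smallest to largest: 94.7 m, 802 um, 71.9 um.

94.7 m = 94.7 m
802 um = 0.000802 m
71.9 um = 0.0000719 m

71.9 um < 802 um < 94.7 m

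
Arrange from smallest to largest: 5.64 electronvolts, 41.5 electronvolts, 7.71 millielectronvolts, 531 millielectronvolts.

5.64 electronvolts = 5.64 electronvolts
41.5 electronvolts = 41.5 electronvolts
7.71 millielectronvolts = 0.00771 electronvolts
531 millielectronvolts = 0.531 electronvolts

7.71 millielectronvolts < 531 millielectronvolts < 5.64 electronvolts < 41.5 electronvolts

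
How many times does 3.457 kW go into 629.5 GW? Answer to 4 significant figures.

182100000

(629.5 × 10^9) / (3.457 × 10^3) = 182.09 × 10^6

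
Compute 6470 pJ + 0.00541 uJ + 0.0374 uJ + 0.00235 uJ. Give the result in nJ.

51.63 nJ

In nJ:
  6470 pJ = 6470e-3 nJ = 6.47
  0.00541 uJ = 0.00541e3 nJ = 5.41
  0.0374 uJ = 0.0374e3 nJ = 37.4
  0.00235 uJ = 0.00235e3 nJ = 2.35
Sum: 6.47 + 5.41 + 37.4 + 2.35 = 51.63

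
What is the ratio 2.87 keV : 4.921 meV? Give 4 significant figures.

583200

(2.87 × 10^3) / (4.921 × 10^-3) = 0.58321 × 10^6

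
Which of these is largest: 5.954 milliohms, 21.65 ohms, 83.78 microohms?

5.954 milliohms = 0.005954 ohms
21.65 ohms = 21.65 ohms
83.78 microohms = 0.00008378 ohms

21.65 ohms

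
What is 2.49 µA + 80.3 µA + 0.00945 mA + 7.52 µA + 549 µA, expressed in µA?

648.76 µA

In µA:
  2.49 µA → 2.49
  80.3 µA → 80.3
  0.00945 mA = 0.00945e3 µA = 9.45
  7.52 µA → 7.52
  549 µA → 549
Sum: 2.49 + 80.3 + 9.45 + 7.52 + 549 = 648.76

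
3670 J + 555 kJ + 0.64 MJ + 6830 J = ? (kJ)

In kJ:
  3670 J = 3670 × 10⁻³ kJ = 3.67
  555 kJ → 555
  0.64 MJ = 0.64 × 10³ kJ = 640
  6830 J = 6830 × 10⁻³ kJ = 6.83
Sum: 3.67 + 555 + 640 + 6.83 = 1205.5

1205.5 kJ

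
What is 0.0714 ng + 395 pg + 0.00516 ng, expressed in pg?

In pg:
  0.0714 ng = 0.0714e3 pg = 71.4
  395 pg → 395
  0.00516 ng = 0.00516e3 pg = 5.16
Sum: 71.4 + 395 + 5.16 = 471.56

471.56 pg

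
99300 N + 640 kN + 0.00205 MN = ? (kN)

In kN:
  99300 N = 99300 × 10⁻³ kN = 99.3
  640 kN → 640
  0.00205 MN = 0.00205 × 10³ kN = 2.05
Sum: 99.3 + 640 + 2.05 = 741.35

741.35 kN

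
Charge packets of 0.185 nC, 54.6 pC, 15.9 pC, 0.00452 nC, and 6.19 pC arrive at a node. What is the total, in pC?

266.21 pC

In pC:
  0.185 nC = 0.185 × 10³ pC = 185
  54.6 pC → 54.6
  15.9 pC → 15.9
  0.00452 nC = 0.00452 × 10³ pC = 4.52
  6.19 pC → 6.19
Sum: 185 + 54.6 + 15.9 + 4.52 + 6.19 = 266.21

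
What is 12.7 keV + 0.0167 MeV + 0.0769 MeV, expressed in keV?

106.3 keV

In keV:
  12.7 keV → 12.7
  0.0167 MeV = 0.0167 × 10³ keV = 16.7
  0.0769 MeV = 0.0769 × 10³ keV = 76.9
Sum: 12.7 + 16.7 + 76.9 = 106.3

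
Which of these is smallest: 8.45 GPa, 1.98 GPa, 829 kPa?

8.45 GPa = 8450000000 Pa
1.98 GPa = 1980000000 Pa
829 kPa = 829000 Pa

829 kPa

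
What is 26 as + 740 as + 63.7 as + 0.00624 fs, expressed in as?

In as:
  26 as → 26
  740 as → 740
  63.7 as → 63.7
  0.00624 fs = 0.00624 × 10³ as = 6.24
Sum: 26 + 740 + 63.7 + 6.24 = 835.94

835.94 as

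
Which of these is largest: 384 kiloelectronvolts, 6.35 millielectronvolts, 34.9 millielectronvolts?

384 kiloelectronvolts = 384000 electronvolts
6.35 millielectronvolts = 0.00635 electronvolts
34.9 millielectronvolts = 0.0349 electronvolts

384 kiloelectronvolts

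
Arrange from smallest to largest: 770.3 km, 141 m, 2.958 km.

141 m < 2.958 km < 770.3 km

770.3 km = 770300 m
141 m = 141 m
2.958 km = 2958 m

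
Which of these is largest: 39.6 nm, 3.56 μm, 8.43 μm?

39.6 nm = 0.0000000396 m
3.56 μm = 0.00000356 m
8.43 μm = 0.00000843 m

8.43 μm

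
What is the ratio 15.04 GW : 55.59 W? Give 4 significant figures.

270600000

(15.04 × 10^9) / (55.59) = 0.27055 × 10^9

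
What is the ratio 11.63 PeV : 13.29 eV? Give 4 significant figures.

875100000000000

(11.63 × 10¹⁵) / (13.29) = 0.87509 × 10¹⁵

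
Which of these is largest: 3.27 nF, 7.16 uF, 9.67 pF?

7.16 uF

3.27 nF = 0.00000000327 F
7.16 uF = 0.00000716 F
9.67 pF = 0.00000000000967 F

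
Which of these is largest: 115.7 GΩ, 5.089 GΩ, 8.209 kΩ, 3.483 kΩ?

115.7 GΩ = 115700000000 Ω
5.089 GΩ = 5089000000 Ω
8.209 kΩ = 8209 Ω
3.483 kΩ = 3483 Ω

115.7 GΩ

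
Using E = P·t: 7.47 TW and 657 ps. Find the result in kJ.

4.90779 kJ

7.47 × 10^12 × 657 × 10^-12 = 4907.79 J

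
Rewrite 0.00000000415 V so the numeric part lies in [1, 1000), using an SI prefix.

4.15 nV

= 4.15e-9 V; 1e-9 is nano.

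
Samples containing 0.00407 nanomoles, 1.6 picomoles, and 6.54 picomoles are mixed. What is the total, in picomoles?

12.21 picomoles

In picomoles:
  0.00407 nanomoles = 0.00407 × 10^3 picomoles = 4.07
  1.6 picomoles → 1.6
  6.54 picomoles → 6.54
Sum: 4.07 + 1.6 + 6.54 = 12.21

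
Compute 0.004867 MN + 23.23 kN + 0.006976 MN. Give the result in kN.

In kN:
  0.004867 MN = 0.004867 × 10³ kN = 4.867
  23.23 kN → 23.23
  0.006976 MN = 0.006976 × 10³ kN = 6.976
Sum: 4.867 + 23.23 + 6.976 = 35.073

35.073 kN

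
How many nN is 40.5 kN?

40500000000000 nN

kilo = 10^3, nano = 10^-9; factor is 10^12.
40.5 × 10^12 = 40500000000000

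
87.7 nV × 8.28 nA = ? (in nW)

0.000000726156 nW

87.7e-9 × 8.28e-9 = 726.156e-18 W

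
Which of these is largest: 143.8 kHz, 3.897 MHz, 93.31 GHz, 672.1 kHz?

143.8 kHz = 143800 Hz
3.897 MHz = 3897000 Hz
93.31 GHz = 93310000000 Hz
672.1 kHz = 672100 Hz

93.31 GHz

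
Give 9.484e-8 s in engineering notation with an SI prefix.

= 94.84e-9 s; 1e-9 is nano.

94.84 ns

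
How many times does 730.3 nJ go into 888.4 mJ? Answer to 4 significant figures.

1216000

(888.4 × 10^-3) / (730.3 × 10^-9) = 1.2165 × 10^6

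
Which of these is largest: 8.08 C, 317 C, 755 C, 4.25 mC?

755 C

8.08 C = 8.08 C
317 C = 317 C
755 C = 755 C
4.25 mC = 0.00425 C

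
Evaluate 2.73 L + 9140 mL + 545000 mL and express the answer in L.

556.87 L

In L:
  2.73 L → 2.73
  9140 mL = 9140e-3 L = 9.14
  545000 mL = 545000e-3 L = 545
Sum: 2.73 + 9.14 + 545 = 556.87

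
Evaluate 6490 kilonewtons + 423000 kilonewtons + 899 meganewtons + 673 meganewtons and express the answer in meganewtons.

In meganewtons:
  6490 kilonewtons = 6490 × 10⁻³ meganewtons = 6.49
  423000 kilonewtons = 423000 × 10⁻³ meganewtons = 423
  899 meganewtons → 899
  673 meganewtons → 673
Sum: 6.49 + 423 + 899 + 673 = 2001.49

2001.49 meganewtons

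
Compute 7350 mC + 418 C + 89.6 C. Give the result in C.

In C:
  7350 mC = 7350 × 10^-3 C = 7.35
  418 C → 418
  89.6 C → 89.6
Sum: 7.35 + 418 + 89.6 = 514.95

514.95 C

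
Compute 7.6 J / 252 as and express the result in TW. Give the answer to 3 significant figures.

30200 TW

(7.6) / (252 × 10⁻¹⁸) = 0.030159 × 10¹⁸ W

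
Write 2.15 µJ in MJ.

micro = 10^-6, mega = 10^6; factor is 10^-12.
2.15 × 10^-12 = 0.00000000000215

0.00000000000215 MJ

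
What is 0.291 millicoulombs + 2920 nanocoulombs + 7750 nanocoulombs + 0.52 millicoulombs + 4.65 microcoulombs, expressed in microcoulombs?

826.32 microcoulombs

In microcoulombs:
  0.291 millicoulombs = 0.291e3 microcoulombs = 291
  2920 nanocoulombs = 2920e-3 microcoulombs = 2.92
  7750 nanocoulombs = 7750e-3 microcoulombs = 7.75
  0.52 millicoulombs = 0.52e3 microcoulombs = 520
  4.65 microcoulombs → 4.65
Sum: 291 + 2.92 + 7.75 + 520 + 4.65 = 826.32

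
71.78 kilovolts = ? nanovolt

kilo = 10³, nano = 10⁻⁹; factor is 10¹².
71.78 × 10¹² = 71780000000000

71780000000000 nanovolts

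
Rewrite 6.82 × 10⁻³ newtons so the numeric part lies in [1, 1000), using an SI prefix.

6.82 millinewtons

= 6.82 × 10⁻³ newtons; 10⁻³ is milli.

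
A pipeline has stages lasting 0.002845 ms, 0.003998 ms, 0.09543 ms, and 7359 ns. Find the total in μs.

109.632 μs

In μs:
  0.002845 ms = 0.002845 × 10³ μs = 2.845
  0.003998 ms = 0.003998 × 10³ μs = 3.998
  0.09543 ms = 0.09543 × 10³ μs = 95.43
  7359 ns = 7359 × 10⁻³ μs = 7.359
Sum: 2.845 + 3.998 + 95.43 + 7.359 = 109.632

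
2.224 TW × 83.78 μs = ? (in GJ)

2.224 × 10^12 × 83.78 × 10^-6 = 186.32672 × 10^6 J

0.18632672 GJ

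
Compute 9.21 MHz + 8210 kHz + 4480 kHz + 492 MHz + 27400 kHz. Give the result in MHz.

541.3 MHz

In MHz:
  9.21 MHz → 9.21
  8210 kHz = 8210e-3 MHz = 8.21
  4480 kHz = 4480e-3 MHz = 4.48
  492 MHz → 492
  27400 kHz = 27400e-3 MHz = 27.4
Sum: 9.21 + 8.21 + 4.48 + 492 + 27.4 = 541.3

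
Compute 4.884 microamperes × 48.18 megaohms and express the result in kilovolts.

4.884 × 10⁻⁶ × 48.18 × 10⁶ = 235.31112 V

0.23531112 kilovolts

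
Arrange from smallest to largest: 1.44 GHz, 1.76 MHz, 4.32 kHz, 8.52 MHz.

4.32 kHz < 1.76 MHz < 8.52 MHz < 1.44 GHz

1.44 GHz = 1440000000 Hz
1.76 MHz = 1760000 Hz
4.32 kHz = 4320 Hz
8.52 MHz = 8520000 Hz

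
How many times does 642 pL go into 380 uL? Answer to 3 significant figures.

(380 × 10^-6) / (642 × 10^-12) = 0.5919 × 10^6

592000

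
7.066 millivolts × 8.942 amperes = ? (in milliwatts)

7.066 × 10^-3 × 8.942 = 63.184172 × 10^-3 W

63.184172 milliwatts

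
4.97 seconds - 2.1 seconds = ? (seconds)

2.87 seconds

In seconds:
  4.97 seconds → 4.97
  2.1 seconds → 2.1
Difference: 4.97 - 2.1 = 2.87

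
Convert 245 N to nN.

(no prefix) = 10⁰, nano = 10⁻⁹; factor is 10⁹.
245 × 10⁹ = 245000000000

245000000000 nN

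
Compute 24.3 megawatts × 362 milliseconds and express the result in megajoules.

8.7966 megajoules

24.3 × 10^6 × 362 × 10^-3 = 8796.6 × 10^3 J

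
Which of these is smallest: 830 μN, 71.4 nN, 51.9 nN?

51.9 nN

830 μN = 0.00083 N
71.4 nN = 0.0000000714 N
51.9 nN = 0.0000000519 N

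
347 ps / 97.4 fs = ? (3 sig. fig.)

(347e-12) / (97.4e-15) = 3.563e3

3560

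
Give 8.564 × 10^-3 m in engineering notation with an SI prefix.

= 8.564 × 10^-3 m; 10^-3 is milli.

8.564 mm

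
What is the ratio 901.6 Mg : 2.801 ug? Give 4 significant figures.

(901.6 × 10^6) / (2.801 × 10^-6) = 321.89 × 10^12

321900000000000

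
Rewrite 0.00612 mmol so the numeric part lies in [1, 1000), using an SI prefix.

6.12 μmol

= 6.12 × 10^-6 mol; 10^-6 is micro.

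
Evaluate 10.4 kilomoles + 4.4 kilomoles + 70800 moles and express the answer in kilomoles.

In kilomoles:
  10.4 kilomoles → 10.4
  4.4 kilomoles → 4.4
  70800 moles = 70800 × 10^-3 kilomoles = 70.8
Sum: 10.4 + 4.4 + 70.8 = 85.6

85.6 kilomoles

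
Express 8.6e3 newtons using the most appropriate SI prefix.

= 8.6e3 newtons; 1e3 is kilo.

8.6 kilonewtons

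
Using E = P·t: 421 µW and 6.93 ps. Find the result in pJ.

421 × 10^-6 × 6.93 × 10^-12 = 2917.53 × 10^-18 J

0.00291753 pJ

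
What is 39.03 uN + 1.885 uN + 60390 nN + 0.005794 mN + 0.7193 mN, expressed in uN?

In uN:
  39.03 uN → 39.03
  1.885 uN → 1.885
  60390 nN = 60390 × 10^-3 uN = 60.39
  0.005794 mN = 0.005794 × 10^3 uN = 5.794
  0.7193 mN = 0.7193 × 10^3 uN = 719.3
Sum: 39.03 + 1.885 + 60.39 + 5.794 + 719.3 = 826.399

826.399 uN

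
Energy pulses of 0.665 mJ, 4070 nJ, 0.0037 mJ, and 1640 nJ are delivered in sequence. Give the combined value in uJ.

In uJ:
  0.665 mJ = 0.665 × 10³ uJ = 665
  4070 nJ = 4070 × 10⁻³ uJ = 4.07
  0.0037 mJ = 0.0037 × 10³ uJ = 3.7
  1640 nJ = 1640 × 10⁻³ uJ = 1.64
Sum: 665 + 4.07 + 3.7 + 1.64 = 674.41

674.41 uJ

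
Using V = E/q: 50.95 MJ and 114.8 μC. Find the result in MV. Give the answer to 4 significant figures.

443800 MV

(50.95 × 10⁶) / (114.8 × 10⁻⁶) = 0.443815 × 10¹² V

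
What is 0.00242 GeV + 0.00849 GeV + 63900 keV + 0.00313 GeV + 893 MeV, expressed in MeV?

970.94 MeV

In MeV:
  0.00242 GeV = 0.00242 × 10³ MeV = 2.42
  0.00849 GeV = 0.00849 × 10³ MeV = 8.49
  63900 keV = 63900 × 10⁻³ MeV = 63.9
  0.00313 GeV = 0.00313 × 10³ MeV = 3.13
  893 MeV → 893
Sum: 2.42 + 8.49 + 63.9 + 3.13 + 893 = 970.94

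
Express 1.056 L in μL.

1056000 μL

(no prefix) = 10⁰, micro = 10⁻⁶; factor is 10⁶.
1.056 × 10⁶ = 1056000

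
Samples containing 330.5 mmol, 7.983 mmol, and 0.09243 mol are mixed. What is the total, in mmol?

In mmol:
  330.5 mmol → 330.5
  7.983 mmol → 7.983
  0.09243 mol = 0.09243e3 mmol = 92.43
Sum: 330.5 + 7.983 + 92.43 = 430.913

430.913 mmol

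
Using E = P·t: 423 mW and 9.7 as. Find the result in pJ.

423 × 10⁻³ × 9.7 × 10⁻¹⁸ = 4103.1 × 10⁻²¹ J

0.0000041031 pJ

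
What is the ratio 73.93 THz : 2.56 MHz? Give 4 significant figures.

(73.93 × 10^12) / (2.56 × 10^6) = 28.879 × 10^6

28880000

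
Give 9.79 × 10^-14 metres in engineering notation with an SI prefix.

97.9 femtometres

= 97.9 × 10^-15 metres; 10^-15 is femto.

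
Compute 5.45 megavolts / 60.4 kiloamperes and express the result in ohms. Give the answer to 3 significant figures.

90.2 ohms

(5.45 × 10⁶) / (60.4 × 10³) = 0.090232 × 10³ Ω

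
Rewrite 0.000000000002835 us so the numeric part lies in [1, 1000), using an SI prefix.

2.835 as

= 2.835 × 10^-18 s; 10^-18 is atto.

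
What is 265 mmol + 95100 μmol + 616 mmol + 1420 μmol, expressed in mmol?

In mmol:
  265 mmol → 265
  95100 μmol = 95100 × 10⁻³ mmol = 95.1
  616 mmol → 616
  1420 μmol = 1420 × 10⁻³ mmol = 1.42
Sum: 265 + 95.1 + 616 + 1.42 = 977.52

977.52 mmol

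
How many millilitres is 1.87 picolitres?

pico = 10^-12, milli = 10^-3; factor is 10^-9.
1.87 × 10^-9 = 0.00000000187

0.00000000187 millilitres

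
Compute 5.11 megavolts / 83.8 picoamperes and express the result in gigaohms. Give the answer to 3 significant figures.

61000000 gigaohms

(5.11 × 10⁶) / (83.8 × 10⁻¹²) = 0.060979 × 10¹⁸ Ω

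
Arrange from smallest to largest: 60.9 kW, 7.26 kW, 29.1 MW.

7.26 kW < 60.9 kW < 29.1 MW

60.9 kW = 60900 W
7.26 kW = 7260 W
29.1 MW = 29100000 W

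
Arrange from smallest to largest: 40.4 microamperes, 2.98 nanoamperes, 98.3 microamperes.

40.4 microamperes = 0.0000404 amperes
2.98 nanoamperes = 0.00000000298 amperes
98.3 microamperes = 0.0000983 amperes

2.98 nanoamperes < 40.4 microamperes < 98.3 microamperes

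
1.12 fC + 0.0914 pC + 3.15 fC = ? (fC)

In fC:
  1.12 fC → 1.12
  0.0914 pC = 0.0914e3 fC = 91.4
  3.15 fC → 3.15
Sum: 1.12 + 91.4 + 3.15 = 95.67

95.67 fC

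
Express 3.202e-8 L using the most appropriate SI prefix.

= 32.02e-9 L; 1e-9 is nano.

32.02 nL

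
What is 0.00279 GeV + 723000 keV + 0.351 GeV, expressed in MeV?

In MeV:
  0.00279 GeV = 0.00279 × 10^3 MeV = 2.79
  723000 keV = 723000 × 10^-3 MeV = 723
  0.351 GeV = 0.351 × 10^3 MeV = 351
Sum: 2.79 + 723 + 351 = 1076.79

1076.79 MeV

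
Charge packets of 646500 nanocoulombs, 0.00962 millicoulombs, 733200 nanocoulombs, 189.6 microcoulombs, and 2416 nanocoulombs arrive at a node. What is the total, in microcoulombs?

1581.336 microcoulombs

In microcoulombs:
  646500 nanocoulombs = 646500e-3 microcoulombs = 646.5
  0.00962 millicoulombs = 0.00962e3 microcoulombs = 9.62
  733200 nanocoulombs = 733200e-3 microcoulombs = 733.2
  189.6 microcoulombs → 189.6
  2416 nanocoulombs = 2416e-3 microcoulombs = 2.416
Sum: 646.5 + 9.62 + 733.2 + 189.6 + 2.416 = 1581.336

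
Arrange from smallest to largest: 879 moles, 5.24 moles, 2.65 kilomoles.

5.24 moles < 879 moles < 2.65 kilomoles

879 moles = 879 moles
5.24 moles = 5.24 moles
2.65 kilomoles = 2650 moles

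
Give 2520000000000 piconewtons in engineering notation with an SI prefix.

2.52 newtons

= 2.52 newtons; mantissa already in [1, 1000).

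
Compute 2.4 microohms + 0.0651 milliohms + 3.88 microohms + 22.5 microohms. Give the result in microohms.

In microohms:
  2.4 microohms → 2.4
  0.0651 milliohms = 0.0651 × 10³ microohms = 65.1
  3.88 microohms → 3.88
  22.5 microohms → 22.5
Sum: 2.4 + 65.1 + 3.88 + 22.5 = 93.88

93.88 microohms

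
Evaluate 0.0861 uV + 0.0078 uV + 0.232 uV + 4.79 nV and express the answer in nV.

330.69 nV

In nV:
  0.0861 uV = 0.0861e3 nV = 86.1
  0.0078 uV = 0.0078e3 nV = 7.8
  0.232 uV = 0.232e3 nV = 232
  4.79 nV → 4.79
Sum: 86.1 + 7.8 + 232 + 4.79 = 330.69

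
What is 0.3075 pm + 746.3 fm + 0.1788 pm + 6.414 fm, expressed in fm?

In fm:
  0.3075 pm = 0.3075e3 fm = 307.5
  746.3 fm → 746.3
  0.1788 pm = 0.1788e3 fm = 178.8
  6.414 fm → 6.414
Sum: 307.5 + 746.3 + 178.8 + 6.414 = 1239.014

1239.014 fm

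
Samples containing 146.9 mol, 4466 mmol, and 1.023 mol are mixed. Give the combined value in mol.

In mol:
  146.9 mol → 146.9
  4466 mmol = 4466 × 10⁻³ mol = 4.466
  1.023 mol → 1.023
Sum: 146.9 + 4.466 + 1.023 = 152.389

152.389 mol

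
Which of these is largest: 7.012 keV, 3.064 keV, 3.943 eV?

7.012 keV

7.012 keV = 7012 eV
3.064 keV = 3064 eV
3.943 eV = 3.943 eV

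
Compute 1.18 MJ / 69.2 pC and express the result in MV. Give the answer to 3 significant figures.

17100000000 MV

(1.18 × 10^6) / (69.2 × 10^-12) = 0.017052 × 10^18 V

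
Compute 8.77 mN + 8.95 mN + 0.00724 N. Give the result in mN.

In mN:
  8.77 mN → 8.77
  8.95 mN → 8.95
  0.00724 N = 0.00724 × 10³ mN = 7.24
Sum: 8.77 + 8.95 + 7.24 = 24.96

24.96 mN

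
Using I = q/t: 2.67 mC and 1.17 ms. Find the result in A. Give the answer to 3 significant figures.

(2.67 × 10⁻³) / (1.17 × 10⁻³) = 2.2821 A

2.28 A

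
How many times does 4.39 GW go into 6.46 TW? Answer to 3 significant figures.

1470

(6.46e12) / (4.39e9) = 1.472e3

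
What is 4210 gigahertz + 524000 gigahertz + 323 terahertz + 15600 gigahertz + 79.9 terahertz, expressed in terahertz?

In terahertz:
  4210 gigahertz = 4210e-3 terahertz = 4.21
  524000 gigahertz = 524000e-3 terahertz = 524
  323 terahertz → 323
  15600 gigahertz = 15600e-3 terahertz = 15.6
  79.9 terahertz → 79.9
Sum: 4.21 + 524 + 323 + 15.6 + 79.9 = 946.71

946.71 terahertz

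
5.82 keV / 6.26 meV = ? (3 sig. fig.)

(5.82 × 10³) / (6.26 × 10⁻³) = 0.9297 × 10⁶

930000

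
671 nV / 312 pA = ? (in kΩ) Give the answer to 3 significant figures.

2.15 kΩ

(671 × 10^-9) / (312 × 10^-12) = 2.1506 × 10^3 Ω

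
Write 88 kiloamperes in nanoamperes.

kilo = 10^3, nano = 10^-9; factor is 10^12.
88 × 10^12 = 88000000000000

88000000000000 nanoamperes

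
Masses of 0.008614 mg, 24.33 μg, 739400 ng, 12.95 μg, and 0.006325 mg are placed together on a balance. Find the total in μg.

In μg:
  0.008614 mg = 0.008614 × 10^3 μg = 8.614
  24.33 μg → 24.33
  739400 ng = 739400 × 10^-3 μg = 739.4
  12.95 μg → 12.95
  0.006325 mg = 0.006325 × 10^3 μg = 6.325
Sum: 8.614 + 24.33 + 739.4 + 12.95 + 6.325 = 791.619

791.619 μg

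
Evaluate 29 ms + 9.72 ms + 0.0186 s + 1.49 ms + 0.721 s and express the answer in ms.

779.81 ms

In ms:
  29 ms → 29
  9.72 ms → 9.72
  0.0186 s = 0.0186e3 ms = 18.6
  1.49 ms → 1.49
  0.721 s = 0.721e3 ms = 721
Sum: 29 + 9.72 + 18.6 + 1.49 + 721 = 779.81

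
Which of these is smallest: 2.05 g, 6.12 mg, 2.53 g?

6.12 mg

2.05 g = 2.05 g
6.12 mg = 0.00612 g
2.53 g = 2.53 g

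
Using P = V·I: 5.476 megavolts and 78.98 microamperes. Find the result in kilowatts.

5.476 × 10^6 × 78.98 × 10^-6 = 432.49448 W

0.43249448 kilowatts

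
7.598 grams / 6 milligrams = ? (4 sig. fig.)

1266

(7.598) / (6 × 10^-3) = 1.2663 × 10^3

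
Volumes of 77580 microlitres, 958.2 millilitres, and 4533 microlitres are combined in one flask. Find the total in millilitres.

1040.313 millilitres

In millilitres:
  77580 microlitres = 77580 × 10^-3 millilitres = 77.58
  958.2 millilitres → 958.2
  4533 microlitres = 4533 × 10^-3 millilitres = 4.533
Sum: 77.58 + 958.2 + 4.533 = 1040.313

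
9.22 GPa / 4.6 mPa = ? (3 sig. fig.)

2000000000000

(9.22 × 10^9) / (4.6 × 10^-3) = 2.004 × 10^12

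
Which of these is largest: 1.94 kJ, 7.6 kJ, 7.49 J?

7.6 kJ

1.94 kJ = 1940 J
7.6 kJ = 7600 J
7.49 J = 7.49 J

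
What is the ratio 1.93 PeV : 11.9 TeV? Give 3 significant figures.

(1.93 × 10¹⁵) / (11.9 × 10¹²) = 0.1622 × 10³

162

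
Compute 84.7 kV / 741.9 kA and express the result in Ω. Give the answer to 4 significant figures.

0.1142 Ω

(84.7 × 10³) / (741.9 × 10³) = 0.114166 Ω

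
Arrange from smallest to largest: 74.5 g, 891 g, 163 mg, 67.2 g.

74.5 g = 74.5 g
891 g = 891 g
163 mg = 0.163 g
67.2 g = 67.2 g

163 mg < 67.2 g < 74.5 g < 891 g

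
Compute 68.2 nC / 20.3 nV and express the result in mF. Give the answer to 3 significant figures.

3360 mF

(68.2 × 10⁻⁹) / (20.3 × 10⁻⁹) = 3.3596 F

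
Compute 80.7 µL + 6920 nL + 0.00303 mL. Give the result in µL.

90.65 µL

In µL:
  80.7 µL → 80.7
  6920 nL = 6920 × 10^-3 µL = 6.92
  0.00303 mL = 0.00303 × 10^3 µL = 3.03
Sum: 80.7 + 6.92 + 3.03 = 90.65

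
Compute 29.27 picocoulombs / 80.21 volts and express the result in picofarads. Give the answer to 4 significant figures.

(29.27 × 10⁻¹²) / (80.21) = 0.364917 × 10⁻¹² F

0.3649 picofarads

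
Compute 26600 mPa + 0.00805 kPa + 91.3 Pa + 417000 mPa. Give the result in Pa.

In Pa:
  26600 mPa = 26600 × 10^-3 Pa = 26.6
  0.00805 kPa = 0.00805 × 10^3 Pa = 8.05
  91.3 Pa → 91.3
  417000 mPa = 417000 × 10^-3 Pa = 417
Sum: 26.6 + 8.05 + 91.3 + 417 = 542.95

542.95 Pa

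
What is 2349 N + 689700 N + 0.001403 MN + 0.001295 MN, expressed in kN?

In kN:
  2349 N = 2349 × 10^-3 kN = 2.349
  689700 N = 689700 × 10^-3 kN = 689.7
  0.001403 MN = 0.001403 × 10^3 kN = 1.403
  0.001295 MN = 0.001295 × 10^3 kN = 1.295
Sum: 2.349 + 689.7 + 1.403 + 1.295 = 694.747

694.747 kN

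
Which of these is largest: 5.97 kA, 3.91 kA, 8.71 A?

5.97 kA = 5970 A
3.91 kA = 3910 A
8.71 A = 8.71 A

5.97 kA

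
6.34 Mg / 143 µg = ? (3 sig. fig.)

44300000000

(6.34 × 10^6) / (143 × 10^-6) = 0.04434 × 10^12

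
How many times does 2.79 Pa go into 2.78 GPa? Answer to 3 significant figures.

996000000

(2.78 × 10^9) / (2.79) = 0.9964 × 10^9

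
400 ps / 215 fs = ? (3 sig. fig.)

1860

(400 × 10^-12) / (215 × 10^-15) = 1.86 × 10^3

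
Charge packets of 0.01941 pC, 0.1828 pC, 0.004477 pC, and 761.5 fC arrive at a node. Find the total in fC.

In fC:
  0.01941 pC = 0.01941e3 fC = 19.41
  0.1828 pC = 0.1828e3 fC = 182.8
  0.004477 pC = 0.004477e3 fC = 4.477
  761.5 fC → 761.5
Sum: 19.41 + 182.8 + 4.477 + 761.5 = 968.187

968.187 fC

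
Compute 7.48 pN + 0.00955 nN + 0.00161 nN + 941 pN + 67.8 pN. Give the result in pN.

1027.44 pN

In pN:
  7.48 pN → 7.48
  0.00955 nN = 0.00955e3 pN = 9.55
  0.00161 nN = 0.00161e3 pN = 1.61
  941 pN → 941
  67.8 pN → 67.8
Sum: 7.48 + 9.55 + 1.61 + 941 + 67.8 = 1027.44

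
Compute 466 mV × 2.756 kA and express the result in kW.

1.284296 kW

466 × 10⁻³ × 2.756 × 10³ = 1284.296 W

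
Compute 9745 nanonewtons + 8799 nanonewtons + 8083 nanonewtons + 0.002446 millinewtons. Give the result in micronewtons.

In micronewtons:
  9745 nanonewtons = 9745 × 10^-3 micronewtons = 9.745
  8799 nanonewtons = 8799 × 10^-3 micronewtons = 8.799
  8083 nanonewtons = 8083 × 10^-3 micronewtons = 8.083
  0.002446 millinewtons = 0.002446 × 10^3 micronewtons = 2.446
Sum: 9.745 + 8.799 + 8.083 + 2.446 = 29.073

29.073 micronewtons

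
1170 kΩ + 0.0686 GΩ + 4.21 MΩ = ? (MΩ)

In MΩ:
  1170 kΩ = 1170 × 10⁻³ MΩ = 1.17
  0.0686 GΩ = 0.0686 × 10³ MΩ = 68.6
  4.21 MΩ → 4.21
Sum: 1.17 + 68.6 + 4.21 = 73.98

73.98 MΩ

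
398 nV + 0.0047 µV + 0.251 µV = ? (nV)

653.7 nV

In nV:
  398 nV → 398
  0.0047 µV = 0.0047 × 10³ nV = 4.7
  0.251 µV = 0.251 × 10³ nV = 251
Sum: 398 + 4.7 + 251 = 653.7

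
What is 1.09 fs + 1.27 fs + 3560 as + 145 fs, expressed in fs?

In fs:
  1.09 fs → 1.09
  1.27 fs → 1.27
  3560 as = 3560 × 10^-3 fs = 3.56
  145 fs → 145
Sum: 1.09 + 1.27 + 3.56 + 145 = 150.92

150.92 fs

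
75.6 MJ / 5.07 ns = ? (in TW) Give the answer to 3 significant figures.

14900 TW

(75.6e6) / (5.07e-9) = 14.911e15 W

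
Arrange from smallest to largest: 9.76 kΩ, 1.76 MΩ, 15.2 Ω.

15.2 Ω < 9.76 kΩ < 1.76 MΩ

9.76 kΩ = 9760 Ω
1.76 MΩ = 1760000 Ω
15.2 Ω = 15.2 Ω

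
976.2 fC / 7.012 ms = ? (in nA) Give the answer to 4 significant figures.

(976.2e-15) / (7.012e-3) = 139.218e-12 A

0.1392 nA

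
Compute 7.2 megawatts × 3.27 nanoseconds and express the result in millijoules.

7.2e6 × 3.27e-9 = 23.544e-3 J

23.544 millijoules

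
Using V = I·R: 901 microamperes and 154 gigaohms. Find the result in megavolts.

901e-6 × 154e9 = 138754e3 V

138.754 megavolts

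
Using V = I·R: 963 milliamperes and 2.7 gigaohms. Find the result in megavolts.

2600.1 megavolts

963e-3 × 2.7e9 = 2600.1e6 V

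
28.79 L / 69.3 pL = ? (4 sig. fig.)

415400000000

(28.79) / (69.3e-12) = 0.41544e12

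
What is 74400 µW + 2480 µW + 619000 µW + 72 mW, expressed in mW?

In mW:
  74400 µW = 74400 × 10^-3 mW = 74.4
  2480 µW = 2480 × 10^-3 mW = 2.48
  619000 µW = 619000 × 10^-3 mW = 619
  72 mW → 72
Sum: 74.4 + 2.48 + 619 + 72 = 767.88

767.88 mW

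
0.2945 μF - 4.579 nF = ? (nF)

In nF:
  0.2945 μF = 0.2945 × 10³ nF = 294.5
  4.579 nF → 4.579
Difference: 294.5 - 4.579 = 289.921

289.921 nF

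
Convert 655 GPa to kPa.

giga = 1e9, kilo = 1e3; factor is 1e6.
655 × 1e6 = 655000000

655000000 kPa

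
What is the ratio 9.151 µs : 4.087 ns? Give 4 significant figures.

(9.151e-6) / (4.087e-9) = 2.2391e3

2239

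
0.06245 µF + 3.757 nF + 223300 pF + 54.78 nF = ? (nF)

344.287 nF

In nF:
  0.06245 µF = 0.06245e3 nF = 62.45
  3.757 nF → 3.757
  223300 pF = 223300e-3 nF = 223.3
  54.78 nF → 54.78
Sum: 62.45 + 3.757 + 223.3 + 54.78 = 344.287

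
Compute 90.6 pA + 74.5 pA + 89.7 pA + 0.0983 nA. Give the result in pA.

In pA:
  90.6 pA → 90.6
  74.5 pA → 74.5
  89.7 pA → 89.7
  0.0983 nA = 0.0983 × 10^3 pA = 98.3
Sum: 90.6 + 74.5 + 89.7 + 98.3 = 353.1

353.1 pA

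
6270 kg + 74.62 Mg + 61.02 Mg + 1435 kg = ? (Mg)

In Mg:
  6270 kg = 6270 × 10⁻³ Mg = 6.27
  74.62 Mg → 74.62
  61.02 Mg → 61.02
  1435 kg = 1435 × 10⁻³ Mg = 1.435
Sum: 6.27 + 74.62 + 61.02 + 1.435 = 143.345

143.345 Mg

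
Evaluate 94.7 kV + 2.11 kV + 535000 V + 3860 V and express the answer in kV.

In kV:
  94.7 kV → 94.7
  2.11 kV → 2.11
  535000 V = 535000e-3 kV = 535
  3860 V = 3860e-3 kV = 3.86
Sum: 94.7 + 2.11 + 535 + 3.86 = 635.67

635.67 kV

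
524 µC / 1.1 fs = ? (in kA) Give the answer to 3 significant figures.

(524e-6) / (1.1e-15) = 476.36e9 A

476000000 kA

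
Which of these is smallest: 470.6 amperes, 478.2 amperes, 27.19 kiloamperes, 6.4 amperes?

470.6 amperes = 470.6 amperes
478.2 amperes = 478.2 amperes
27.19 kiloamperes = 27190 amperes
6.4 amperes = 6.4 amperes

6.4 amperes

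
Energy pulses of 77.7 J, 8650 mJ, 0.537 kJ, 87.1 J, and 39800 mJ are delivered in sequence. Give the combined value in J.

In J:
  77.7 J → 77.7
  8650 mJ = 8650 × 10^-3 J = 8.65
  0.537 kJ = 0.537 × 10^3 J = 537
  87.1 J → 87.1
  39800 mJ = 39800 × 10^-3 J = 39.8
Sum: 77.7 + 8.65 + 537 + 87.1 + 39.8 = 750.25

750.25 J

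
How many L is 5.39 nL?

0.00000000539 L

nano = 10^-9, (no prefix) = 10^0; factor is 10^-9.
5.39 × 10^-9 = 0.00000000539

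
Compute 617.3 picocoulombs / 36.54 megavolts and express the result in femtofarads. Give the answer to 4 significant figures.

0.01689 femtofarads

(617.3 × 10^-12) / (36.54 × 10^6) = 16.8938 × 10^-18 F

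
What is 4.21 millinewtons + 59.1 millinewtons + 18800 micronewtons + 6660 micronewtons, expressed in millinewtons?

88.77 millinewtons

In millinewtons:
  4.21 millinewtons → 4.21
  59.1 millinewtons → 59.1
  18800 micronewtons = 18800 × 10^-3 millinewtons = 18.8
  6660 micronewtons = 6660 × 10^-3 millinewtons = 6.66
Sum: 4.21 + 59.1 + 18.8 + 6.66 = 88.77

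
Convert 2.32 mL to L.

milli = 10^-3, (no prefix) = 10^0; factor is 10^-3.
2.32 × 10^-3 = 0.00232

0.00232 L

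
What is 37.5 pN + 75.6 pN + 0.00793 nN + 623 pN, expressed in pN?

744.03 pN

In pN:
  37.5 pN → 37.5
  75.6 pN → 75.6
  0.00793 nN = 0.00793 × 10^3 pN = 7.93
  623 pN → 623
Sum: 37.5 + 75.6 + 7.93 + 623 = 744.03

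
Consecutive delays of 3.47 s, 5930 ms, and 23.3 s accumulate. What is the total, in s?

In s:
  3.47 s → 3.47
  5930 ms = 5930e-3 s = 5.93
  23.3 s → 23.3
Sum: 3.47 + 5.93 + 23.3 = 32.7

32.7 s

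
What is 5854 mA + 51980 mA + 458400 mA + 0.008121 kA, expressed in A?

524.355 A

In A:
  5854 mA = 5854 × 10^-3 A = 5.854
  51980 mA = 51980 × 10^-3 A = 51.98
  458400 mA = 458400 × 10^-3 A = 458.4
  0.008121 kA = 0.008121 × 10^3 A = 8.121
Sum: 5.854 + 51.98 + 458.4 + 8.121 = 524.355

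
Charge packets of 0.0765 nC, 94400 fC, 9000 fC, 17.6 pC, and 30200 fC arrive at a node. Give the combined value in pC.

227.7 pC

In pC:
  0.0765 nC = 0.0765 × 10³ pC = 76.5
  94400 fC = 94400 × 10⁻³ pC = 94.4
  9000 fC = 9000 × 10⁻³ pC = 9
  17.6 pC → 17.6
  30200 fC = 30200 × 10⁻³ pC = 30.2
Sum: 76.5 + 94.4 + 9 + 17.6 + 30.2 = 227.7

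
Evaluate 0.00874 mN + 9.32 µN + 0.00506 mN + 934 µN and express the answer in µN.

957.12 µN

In µN:
  0.00874 mN = 0.00874e3 µN = 8.74
  9.32 µN → 9.32
  0.00506 mN = 0.00506e3 µN = 5.06
  934 µN → 934
Sum: 8.74 + 9.32 + 5.06 + 934 = 957.12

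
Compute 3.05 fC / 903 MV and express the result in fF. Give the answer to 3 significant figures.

0.00000000338 fF

(3.05 × 10^-15) / (903 × 10^6) = 0.0033776 × 10^-21 F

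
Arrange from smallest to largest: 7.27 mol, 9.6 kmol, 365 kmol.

7.27 mol < 9.6 kmol < 365 kmol

7.27 mol = 7.27 mol
9.6 kmol = 9600 mol
365 kmol = 365000 mol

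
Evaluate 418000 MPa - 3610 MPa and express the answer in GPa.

In GPa:
  418000 MPa = 418000e-3 GPa = 418
  3610 MPa = 3610e-3 GPa = 3.61
Difference: 418 - 3.61 = 414.39

414.39 GPa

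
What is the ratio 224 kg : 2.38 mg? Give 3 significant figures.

(224 × 10^3) / (2.38 × 10^-3) = 94.12 × 10^6

94100000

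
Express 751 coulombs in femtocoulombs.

751000000000000000 femtocoulombs

(no prefix) = 1e0, femto = 1e-15; factor is 1e15.
751 × 1e15 = 751000000000000000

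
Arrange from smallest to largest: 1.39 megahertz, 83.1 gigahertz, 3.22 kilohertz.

3.22 kilohertz < 1.39 megahertz < 83.1 gigahertz

1.39 megahertz = 1390000 hertz
83.1 gigahertz = 83100000000 hertz
3.22 kilohertz = 3220 hertz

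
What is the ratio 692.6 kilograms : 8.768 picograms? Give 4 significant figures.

(692.6e3) / (8.768e-12) = 78.992e15

78990000000000000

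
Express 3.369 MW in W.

mega = 10^6, (no prefix) = 10^0; factor is 10^6.
3.369 × 10^6 = 3369000

3369000 W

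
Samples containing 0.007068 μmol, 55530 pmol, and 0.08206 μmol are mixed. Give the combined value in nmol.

144.658 nmol

In nmol:
  0.007068 μmol = 0.007068 × 10^3 nmol = 7.068
  55530 pmol = 55530 × 10^-3 nmol = 55.53
  0.08206 μmol = 0.08206 × 10^3 nmol = 82.06
Sum: 7.068 + 55.53 + 82.06 = 144.658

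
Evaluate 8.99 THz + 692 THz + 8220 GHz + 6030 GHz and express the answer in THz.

In THz:
  8.99 THz → 8.99
  692 THz → 692
  8220 GHz = 8220 × 10^-3 THz = 8.22
  6030 GHz = 6030 × 10^-3 THz = 6.03
Sum: 8.99 + 692 + 8.22 + 6.03 = 715.24

715.24 THz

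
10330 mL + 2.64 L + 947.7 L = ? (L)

960.67 L

In L:
  10330 mL = 10330 × 10⁻³ L = 10.33
  2.64 L → 2.64
  947.7 L → 947.7
Sum: 10.33 + 2.64 + 947.7 = 960.67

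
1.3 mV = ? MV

milli = 10^-3, mega = 10^6; factor is 10^-9.
1.3 × 10^-9 = 0.0000000013

0.0000000013 MV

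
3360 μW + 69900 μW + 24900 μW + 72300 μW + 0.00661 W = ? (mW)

177.07 mW

In mW:
  3360 μW = 3360 × 10^-3 mW = 3.36
  69900 μW = 69900 × 10^-3 mW = 69.9
  24900 μW = 24900 × 10^-3 mW = 24.9
  72300 μW = 72300 × 10^-3 mW = 72.3
  0.00661 W = 0.00661 × 10^3 mW = 6.61
Sum: 3.36 + 69.9 + 24.9 + 72.3 + 6.61 = 177.07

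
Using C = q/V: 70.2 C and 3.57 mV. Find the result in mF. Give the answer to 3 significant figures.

(70.2) / (3.57 × 10⁻³) = 19.664 × 10³ F

19700000 mF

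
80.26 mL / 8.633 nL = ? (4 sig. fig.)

(80.26 × 10^-3) / (8.633 × 10^-9) = 9.2969 × 10^6

9297000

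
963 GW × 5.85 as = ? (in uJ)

963e9 × 5.85e-18 = 5633.55e-9 J

5.63355 uJ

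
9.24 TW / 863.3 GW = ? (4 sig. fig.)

(9.24e12) / (863.3e9) = 0.010703e3

10.70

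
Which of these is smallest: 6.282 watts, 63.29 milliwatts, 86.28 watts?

63.29 milliwatts

6.282 watts = 6.282 watts
63.29 milliwatts = 0.06329 watts
86.28 watts = 86.28 watts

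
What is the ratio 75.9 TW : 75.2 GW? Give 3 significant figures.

1010

(75.9 × 10¹²) / (75.2 × 10⁹) = 1.009 × 10³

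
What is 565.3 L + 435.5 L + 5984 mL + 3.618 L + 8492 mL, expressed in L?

1018.894 L

In L:
  565.3 L → 565.3
  435.5 L → 435.5
  5984 mL = 5984 × 10⁻³ L = 5.984
  3.618 L → 3.618
  8492 mL = 8492 × 10⁻³ L = 8.492
Sum: 565.3 + 435.5 + 5.984 + 3.618 + 8.492 = 1018.894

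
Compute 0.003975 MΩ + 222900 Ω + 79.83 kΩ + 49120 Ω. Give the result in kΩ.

355.825 kΩ

In kΩ:
  0.003975 MΩ = 0.003975 × 10^3 kΩ = 3.975
  222900 Ω = 222900 × 10^-3 kΩ = 222.9
  79.83 kΩ → 79.83
  49120 Ω = 49120 × 10^-3 kΩ = 49.12
Sum: 3.975 + 222.9 + 79.83 + 49.12 = 355.825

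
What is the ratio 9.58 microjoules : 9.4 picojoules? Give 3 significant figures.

1020000

(9.58 × 10^-6) / (9.4 × 10^-12) = 1.019 × 10^6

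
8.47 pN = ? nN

pico = 1e-12, nano = 1e-9; factor is 1e-3.
8.47 × 1e-3 = 0.00847

0.00847 nN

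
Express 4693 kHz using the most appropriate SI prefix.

= 4.693 × 10^6 Hz; 10^6 is mega.

4.693 MHz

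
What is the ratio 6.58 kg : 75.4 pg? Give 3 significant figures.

(6.58 × 10^3) / (75.4 × 10^-12) = 0.08727 × 10^15

87300000000000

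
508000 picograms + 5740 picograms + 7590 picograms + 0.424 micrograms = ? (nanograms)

In nanograms:
  508000 picograms = 508000e-3 nanograms = 508
  5740 picograms = 5740e-3 nanograms = 5.74
  7590 picograms = 7590e-3 nanograms = 7.59
  0.424 micrograms = 0.424e3 nanograms = 424
Sum: 508 + 5.74 + 7.59 + 424 = 945.33

945.33 nanograms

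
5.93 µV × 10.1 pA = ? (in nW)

5.93 × 10^-6 × 10.1 × 10^-12 = 59.893 × 10^-18 W

0.000000059893 nW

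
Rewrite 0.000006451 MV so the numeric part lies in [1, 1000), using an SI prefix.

6.451 V

= 6.451 V; mantissa already in [1, 1000).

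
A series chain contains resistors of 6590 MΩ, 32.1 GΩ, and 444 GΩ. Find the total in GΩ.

482.69 GΩ

In GΩ:
  6590 MΩ = 6590 × 10⁻³ GΩ = 6.59
  32.1 GΩ → 32.1
  444 GΩ → 444
Sum: 6.59 + 32.1 + 444 = 482.69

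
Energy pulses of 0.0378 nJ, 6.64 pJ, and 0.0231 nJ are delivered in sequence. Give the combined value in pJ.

In pJ:
  0.0378 nJ = 0.0378 × 10^3 pJ = 37.8
  6.64 pJ → 6.64
  0.0231 nJ = 0.0231 × 10^3 pJ = 23.1
Sum: 37.8 + 6.64 + 23.1 = 67.54

67.54 pJ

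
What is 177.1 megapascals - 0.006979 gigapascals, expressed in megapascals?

In megapascals:
  177.1 megapascals → 177.1
  0.006979 gigapascals = 0.006979 × 10³ megapascals = 6.979
Difference: 177.1 - 6.979 = 170.121

170.121 megapascals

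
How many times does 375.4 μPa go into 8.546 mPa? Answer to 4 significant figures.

22.77

(8.546 × 10⁻³) / (375.4 × 10⁻⁶) = 0.022765 × 10³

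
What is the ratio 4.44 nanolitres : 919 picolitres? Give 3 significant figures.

4.83

(4.44 × 10⁻⁹) / (919 × 10⁻¹²) = 0.004831 × 10³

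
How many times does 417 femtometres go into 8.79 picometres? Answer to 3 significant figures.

(8.79e-12) / (417e-15) = 0.02108e3

21.1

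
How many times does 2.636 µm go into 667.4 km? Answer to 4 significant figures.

(667.4 × 10^3) / (2.636 × 10^-6) = 253.19 × 10^9

253200000000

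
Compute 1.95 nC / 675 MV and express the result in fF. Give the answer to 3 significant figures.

0.00289 fF

(1.95 × 10⁻⁹) / (675 × 10⁶) = 0.0028889 × 10⁻¹⁵ F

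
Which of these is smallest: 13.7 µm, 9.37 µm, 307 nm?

307 nm

13.7 µm = 0.0000137 m
9.37 µm = 0.00000937 m
307 nm = 0.000000307 m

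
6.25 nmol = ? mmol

0.00000625 mmol

nano = 1e-9, milli = 1e-3; factor is 1e-6.
6.25 × 1e-6 = 0.00000625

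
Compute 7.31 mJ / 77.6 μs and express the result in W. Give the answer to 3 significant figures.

94.2 W

(7.31e-3) / (77.6e-6) = 0.094201e3 W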